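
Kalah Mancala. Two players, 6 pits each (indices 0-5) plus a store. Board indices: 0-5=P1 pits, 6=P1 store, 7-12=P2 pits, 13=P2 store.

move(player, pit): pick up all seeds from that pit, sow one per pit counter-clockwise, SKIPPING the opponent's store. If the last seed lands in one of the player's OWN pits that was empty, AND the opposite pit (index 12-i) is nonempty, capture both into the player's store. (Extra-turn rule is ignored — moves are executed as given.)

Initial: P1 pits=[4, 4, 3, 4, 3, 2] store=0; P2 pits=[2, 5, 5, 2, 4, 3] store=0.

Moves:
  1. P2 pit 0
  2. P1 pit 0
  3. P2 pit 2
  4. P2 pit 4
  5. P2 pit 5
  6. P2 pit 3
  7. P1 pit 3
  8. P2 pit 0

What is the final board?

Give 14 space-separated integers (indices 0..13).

Move 1: P2 pit0 -> P1=[4,4,3,4,3,2](0) P2=[0,6,6,2,4,3](0)
Move 2: P1 pit0 -> P1=[0,5,4,5,4,2](0) P2=[0,6,6,2,4,3](0)
Move 3: P2 pit2 -> P1=[1,6,4,5,4,2](0) P2=[0,6,0,3,5,4](1)
Move 4: P2 pit4 -> P1=[2,7,5,5,4,2](0) P2=[0,6,0,3,0,5](2)
Move 5: P2 pit5 -> P1=[3,8,6,6,4,2](0) P2=[0,6,0,3,0,0](3)
Move 6: P2 pit3 -> P1=[3,8,6,6,4,2](0) P2=[0,6,0,0,1,1](4)
Move 7: P1 pit3 -> P1=[3,8,6,0,5,3](1) P2=[1,7,1,0,1,1](4)
Move 8: P2 pit0 -> P1=[3,8,6,0,5,3](1) P2=[0,8,1,0,1,1](4)

Answer: 3 8 6 0 5 3 1 0 8 1 0 1 1 4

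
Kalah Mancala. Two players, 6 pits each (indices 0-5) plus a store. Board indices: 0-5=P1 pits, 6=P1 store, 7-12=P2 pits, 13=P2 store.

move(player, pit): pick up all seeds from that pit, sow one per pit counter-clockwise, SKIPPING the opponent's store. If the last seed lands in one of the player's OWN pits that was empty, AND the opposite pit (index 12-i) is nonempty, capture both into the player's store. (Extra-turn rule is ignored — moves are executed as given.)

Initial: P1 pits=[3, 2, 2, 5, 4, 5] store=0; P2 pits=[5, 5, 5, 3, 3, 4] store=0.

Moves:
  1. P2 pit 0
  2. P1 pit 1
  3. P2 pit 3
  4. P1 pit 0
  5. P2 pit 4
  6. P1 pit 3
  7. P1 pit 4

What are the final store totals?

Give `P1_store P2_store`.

Move 1: P2 pit0 -> P1=[3,2,2,5,4,5](0) P2=[0,6,6,4,4,5](0)
Move 2: P1 pit1 -> P1=[3,0,3,6,4,5](0) P2=[0,6,6,4,4,5](0)
Move 3: P2 pit3 -> P1=[4,0,3,6,4,5](0) P2=[0,6,6,0,5,6](1)
Move 4: P1 pit0 -> P1=[0,1,4,7,5,5](0) P2=[0,6,6,0,5,6](1)
Move 5: P2 pit4 -> P1=[1,2,5,7,5,5](0) P2=[0,6,6,0,0,7](2)
Move 6: P1 pit3 -> P1=[1,2,5,0,6,6](1) P2=[1,7,7,1,0,7](2)
Move 7: P1 pit4 -> P1=[1,2,5,0,0,7](2) P2=[2,8,8,2,0,7](2)

Answer: 2 2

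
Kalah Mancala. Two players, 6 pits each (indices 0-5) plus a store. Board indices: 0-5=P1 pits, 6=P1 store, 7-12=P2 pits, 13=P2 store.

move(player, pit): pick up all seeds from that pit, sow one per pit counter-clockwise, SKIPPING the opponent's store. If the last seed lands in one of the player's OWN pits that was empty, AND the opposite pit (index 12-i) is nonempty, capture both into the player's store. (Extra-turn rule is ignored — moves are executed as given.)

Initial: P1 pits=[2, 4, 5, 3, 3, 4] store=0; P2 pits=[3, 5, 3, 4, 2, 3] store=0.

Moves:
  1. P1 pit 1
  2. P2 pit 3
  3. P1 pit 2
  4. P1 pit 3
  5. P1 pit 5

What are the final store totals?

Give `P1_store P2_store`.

Move 1: P1 pit1 -> P1=[2,0,6,4,4,5](0) P2=[3,5,3,4,2,3](0)
Move 2: P2 pit3 -> P1=[3,0,6,4,4,5](0) P2=[3,5,3,0,3,4](1)
Move 3: P1 pit2 -> P1=[3,0,0,5,5,6](1) P2=[4,6,3,0,3,4](1)
Move 4: P1 pit3 -> P1=[3,0,0,0,6,7](2) P2=[5,7,3,0,3,4](1)
Move 5: P1 pit5 -> P1=[3,0,0,0,6,0](3) P2=[6,8,4,1,4,5](1)

Answer: 3 1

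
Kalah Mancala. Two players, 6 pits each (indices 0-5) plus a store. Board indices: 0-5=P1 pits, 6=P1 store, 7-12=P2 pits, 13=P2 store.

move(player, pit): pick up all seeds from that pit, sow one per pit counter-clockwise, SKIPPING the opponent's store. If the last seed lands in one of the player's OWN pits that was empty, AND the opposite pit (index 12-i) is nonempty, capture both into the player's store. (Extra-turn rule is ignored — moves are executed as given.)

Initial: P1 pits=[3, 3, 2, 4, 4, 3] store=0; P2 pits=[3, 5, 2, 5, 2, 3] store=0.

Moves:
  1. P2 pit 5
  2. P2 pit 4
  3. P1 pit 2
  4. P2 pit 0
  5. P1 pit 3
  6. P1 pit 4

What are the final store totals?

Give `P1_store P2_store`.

Move 1: P2 pit5 -> P1=[4,4,2,4,4,3](0) P2=[3,5,2,5,2,0](1)
Move 2: P2 pit4 -> P1=[4,4,2,4,4,3](0) P2=[3,5,2,5,0,1](2)
Move 3: P1 pit2 -> P1=[4,4,0,5,5,3](0) P2=[3,5,2,5,0,1](2)
Move 4: P2 pit0 -> P1=[4,4,0,5,5,3](0) P2=[0,6,3,6,0,1](2)
Move 5: P1 pit3 -> P1=[4,4,0,0,6,4](1) P2=[1,7,3,6,0,1](2)
Move 6: P1 pit4 -> P1=[4,4,0,0,0,5](2) P2=[2,8,4,7,0,1](2)

Answer: 2 2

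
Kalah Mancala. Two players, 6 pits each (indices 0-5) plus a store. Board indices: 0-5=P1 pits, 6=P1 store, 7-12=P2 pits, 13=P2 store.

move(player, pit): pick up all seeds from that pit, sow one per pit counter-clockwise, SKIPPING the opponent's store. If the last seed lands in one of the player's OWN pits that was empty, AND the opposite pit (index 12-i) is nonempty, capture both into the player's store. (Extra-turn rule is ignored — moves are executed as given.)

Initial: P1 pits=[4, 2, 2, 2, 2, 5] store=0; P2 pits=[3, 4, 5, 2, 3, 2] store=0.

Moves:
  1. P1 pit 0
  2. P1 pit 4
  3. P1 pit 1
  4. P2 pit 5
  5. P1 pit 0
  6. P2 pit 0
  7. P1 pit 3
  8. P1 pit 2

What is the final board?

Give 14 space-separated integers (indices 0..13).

Move 1: P1 pit0 -> P1=[0,3,3,3,3,5](0) P2=[3,4,5,2,3,2](0)
Move 2: P1 pit4 -> P1=[0,3,3,3,0,6](1) P2=[4,4,5,2,3,2](0)
Move 3: P1 pit1 -> P1=[0,0,4,4,0,6](6) P2=[4,0,5,2,3,2](0)
Move 4: P2 pit5 -> P1=[1,0,4,4,0,6](6) P2=[4,0,5,2,3,0](1)
Move 5: P1 pit0 -> P1=[0,0,4,4,0,6](10) P2=[4,0,5,2,0,0](1)
Move 6: P2 pit0 -> P1=[0,0,4,4,0,6](10) P2=[0,1,6,3,1,0](1)
Move 7: P1 pit3 -> P1=[0,0,4,0,1,7](11) P2=[1,1,6,3,1,0](1)
Move 8: P1 pit2 -> P1=[0,0,0,1,2,8](12) P2=[1,1,6,3,1,0](1)

Answer: 0 0 0 1 2 8 12 1 1 6 3 1 0 1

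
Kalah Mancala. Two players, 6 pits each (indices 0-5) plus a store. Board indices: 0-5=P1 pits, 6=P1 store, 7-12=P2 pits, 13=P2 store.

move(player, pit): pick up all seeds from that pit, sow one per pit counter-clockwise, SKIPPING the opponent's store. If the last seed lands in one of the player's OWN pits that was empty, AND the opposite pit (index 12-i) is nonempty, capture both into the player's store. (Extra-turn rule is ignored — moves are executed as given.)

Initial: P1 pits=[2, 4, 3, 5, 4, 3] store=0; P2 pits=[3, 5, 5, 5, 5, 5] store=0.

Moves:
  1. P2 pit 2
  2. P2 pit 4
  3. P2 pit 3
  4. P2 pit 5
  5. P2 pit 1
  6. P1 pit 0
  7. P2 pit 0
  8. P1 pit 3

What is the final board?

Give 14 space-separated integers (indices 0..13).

Move 1: P2 pit2 -> P1=[3,4,3,5,4,3](0) P2=[3,5,0,6,6,6](1)
Move 2: P2 pit4 -> P1=[4,5,4,6,4,3](0) P2=[3,5,0,6,0,7](2)
Move 3: P2 pit3 -> P1=[5,6,5,6,4,3](0) P2=[3,5,0,0,1,8](3)
Move 4: P2 pit5 -> P1=[6,7,6,7,5,4](0) P2=[4,5,0,0,1,0](4)
Move 5: P2 pit1 -> P1=[6,7,6,7,5,4](0) P2=[4,0,1,1,2,1](5)
Move 6: P1 pit0 -> P1=[0,8,7,8,6,5](1) P2=[4,0,1,1,2,1](5)
Move 7: P2 pit0 -> P1=[0,8,7,8,6,5](1) P2=[0,1,2,2,3,1](5)
Move 8: P1 pit3 -> P1=[0,8,7,0,7,6](2) P2=[1,2,3,3,4,1](5)

Answer: 0 8 7 0 7 6 2 1 2 3 3 4 1 5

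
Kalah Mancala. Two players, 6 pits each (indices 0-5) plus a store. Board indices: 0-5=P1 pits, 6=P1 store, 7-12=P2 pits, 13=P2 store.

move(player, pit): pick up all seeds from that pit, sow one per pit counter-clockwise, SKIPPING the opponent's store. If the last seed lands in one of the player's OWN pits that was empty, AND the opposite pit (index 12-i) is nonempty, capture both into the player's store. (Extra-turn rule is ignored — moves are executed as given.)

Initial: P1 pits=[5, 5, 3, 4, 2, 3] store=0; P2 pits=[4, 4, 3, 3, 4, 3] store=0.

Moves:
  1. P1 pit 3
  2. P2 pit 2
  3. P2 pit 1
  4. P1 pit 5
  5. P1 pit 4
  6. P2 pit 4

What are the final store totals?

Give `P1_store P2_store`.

Answer: 3 1

Derivation:
Move 1: P1 pit3 -> P1=[5,5,3,0,3,4](1) P2=[5,4,3,3,4,3](0)
Move 2: P2 pit2 -> P1=[5,5,3,0,3,4](1) P2=[5,4,0,4,5,4](0)
Move 3: P2 pit1 -> P1=[5,5,3,0,3,4](1) P2=[5,0,1,5,6,5](0)
Move 4: P1 pit5 -> P1=[5,5,3,0,3,0](2) P2=[6,1,2,5,6,5](0)
Move 5: P1 pit4 -> P1=[5,5,3,0,0,1](3) P2=[7,1,2,5,6,5](0)
Move 6: P2 pit4 -> P1=[6,6,4,1,0,1](3) P2=[7,1,2,5,0,6](1)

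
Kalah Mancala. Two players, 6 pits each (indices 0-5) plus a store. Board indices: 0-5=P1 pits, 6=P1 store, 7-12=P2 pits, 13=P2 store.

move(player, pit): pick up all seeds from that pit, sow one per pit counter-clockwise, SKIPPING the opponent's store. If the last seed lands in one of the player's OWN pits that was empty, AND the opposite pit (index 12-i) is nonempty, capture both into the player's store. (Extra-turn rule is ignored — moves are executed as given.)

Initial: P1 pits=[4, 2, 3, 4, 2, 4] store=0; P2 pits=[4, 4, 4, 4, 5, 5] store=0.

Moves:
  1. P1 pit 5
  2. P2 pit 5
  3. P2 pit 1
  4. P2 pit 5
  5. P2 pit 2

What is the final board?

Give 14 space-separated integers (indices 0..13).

Answer: 6 4 4 5 2 0 1 5 0 0 6 7 1 4

Derivation:
Move 1: P1 pit5 -> P1=[4,2,3,4,2,0](1) P2=[5,5,5,4,5,5](0)
Move 2: P2 pit5 -> P1=[5,3,4,5,2,0](1) P2=[5,5,5,4,5,0](1)
Move 3: P2 pit1 -> P1=[5,3,4,5,2,0](1) P2=[5,0,6,5,6,1](2)
Move 4: P2 pit5 -> P1=[5,3,4,5,2,0](1) P2=[5,0,6,5,6,0](3)
Move 5: P2 pit2 -> P1=[6,4,4,5,2,0](1) P2=[5,0,0,6,7,1](4)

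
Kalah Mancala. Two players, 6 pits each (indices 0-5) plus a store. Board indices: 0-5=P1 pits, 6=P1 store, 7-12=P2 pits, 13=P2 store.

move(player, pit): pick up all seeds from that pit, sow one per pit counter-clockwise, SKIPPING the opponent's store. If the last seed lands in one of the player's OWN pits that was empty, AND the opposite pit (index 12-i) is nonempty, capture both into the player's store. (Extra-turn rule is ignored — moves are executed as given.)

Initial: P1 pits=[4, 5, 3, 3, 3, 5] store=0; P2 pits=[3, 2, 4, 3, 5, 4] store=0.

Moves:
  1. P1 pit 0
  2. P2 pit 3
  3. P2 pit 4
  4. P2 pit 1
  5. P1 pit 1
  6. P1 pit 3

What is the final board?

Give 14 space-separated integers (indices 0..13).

Move 1: P1 pit0 -> P1=[0,6,4,4,4,5](0) P2=[3,2,4,3,5,4](0)
Move 2: P2 pit3 -> P1=[0,6,4,4,4,5](0) P2=[3,2,4,0,6,5](1)
Move 3: P2 pit4 -> P1=[1,7,5,5,4,5](0) P2=[3,2,4,0,0,6](2)
Move 4: P2 pit1 -> P1=[1,7,0,5,4,5](0) P2=[3,0,5,0,0,6](8)
Move 5: P1 pit1 -> P1=[1,0,1,6,5,6](1) P2=[4,1,5,0,0,6](8)
Move 6: P1 pit3 -> P1=[1,0,1,0,6,7](2) P2=[5,2,6,0,0,6](8)

Answer: 1 0 1 0 6 7 2 5 2 6 0 0 6 8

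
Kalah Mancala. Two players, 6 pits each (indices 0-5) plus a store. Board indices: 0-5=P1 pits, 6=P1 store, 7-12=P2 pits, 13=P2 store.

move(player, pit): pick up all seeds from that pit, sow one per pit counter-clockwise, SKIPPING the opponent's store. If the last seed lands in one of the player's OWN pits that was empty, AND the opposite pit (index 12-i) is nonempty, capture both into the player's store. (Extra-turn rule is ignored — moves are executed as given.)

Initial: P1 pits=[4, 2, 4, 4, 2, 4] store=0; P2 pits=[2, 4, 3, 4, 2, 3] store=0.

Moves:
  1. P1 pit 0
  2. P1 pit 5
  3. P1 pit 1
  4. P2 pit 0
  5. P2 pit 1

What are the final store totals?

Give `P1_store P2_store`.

Answer: 1 1

Derivation:
Move 1: P1 pit0 -> P1=[0,3,5,5,3,4](0) P2=[2,4,3,4,2,3](0)
Move 2: P1 pit5 -> P1=[0,3,5,5,3,0](1) P2=[3,5,4,4,2,3](0)
Move 3: P1 pit1 -> P1=[0,0,6,6,4,0](1) P2=[3,5,4,4,2,3](0)
Move 4: P2 pit0 -> P1=[0,0,6,6,4,0](1) P2=[0,6,5,5,2,3](0)
Move 5: P2 pit1 -> P1=[1,0,6,6,4,0](1) P2=[0,0,6,6,3,4](1)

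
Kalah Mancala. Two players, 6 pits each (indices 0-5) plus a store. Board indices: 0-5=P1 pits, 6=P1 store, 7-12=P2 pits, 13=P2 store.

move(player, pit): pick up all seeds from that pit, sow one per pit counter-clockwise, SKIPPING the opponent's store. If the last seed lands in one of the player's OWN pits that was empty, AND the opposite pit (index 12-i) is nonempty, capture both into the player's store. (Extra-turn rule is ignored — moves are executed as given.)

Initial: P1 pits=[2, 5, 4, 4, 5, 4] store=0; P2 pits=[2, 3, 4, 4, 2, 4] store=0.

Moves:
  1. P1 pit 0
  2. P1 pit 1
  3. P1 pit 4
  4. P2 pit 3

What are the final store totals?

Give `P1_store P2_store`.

Move 1: P1 pit0 -> P1=[0,6,5,4,5,4](0) P2=[2,3,4,4,2,4](0)
Move 2: P1 pit1 -> P1=[0,0,6,5,6,5](1) P2=[3,3,4,4,2,4](0)
Move 3: P1 pit4 -> P1=[0,0,6,5,0,6](2) P2=[4,4,5,5,2,4](0)
Move 4: P2 pit3 -> P1=[1,1,6,5,0,6](2) P2=[4,4,5,0,3,5](1)

Answer: 2 1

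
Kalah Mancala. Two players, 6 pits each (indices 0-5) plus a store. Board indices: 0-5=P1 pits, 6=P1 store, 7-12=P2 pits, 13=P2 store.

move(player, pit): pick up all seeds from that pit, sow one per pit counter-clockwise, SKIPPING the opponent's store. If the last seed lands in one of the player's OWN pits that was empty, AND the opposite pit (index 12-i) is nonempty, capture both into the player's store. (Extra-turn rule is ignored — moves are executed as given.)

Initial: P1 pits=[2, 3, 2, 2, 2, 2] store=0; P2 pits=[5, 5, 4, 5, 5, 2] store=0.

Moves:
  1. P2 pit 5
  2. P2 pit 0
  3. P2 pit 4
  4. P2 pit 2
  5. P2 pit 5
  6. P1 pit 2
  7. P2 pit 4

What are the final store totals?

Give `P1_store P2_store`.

Answer: 0 12

Derivation:
Move 1: P2 pit5 -> P1=[3,3,2,2,2,2](0) P2=[5,5,4,5,5,0](1)
Move 2: P2 pit0 -> P1=[0,3,2,2,2,2](0) P2=[0,6,5,6,6,0](5)
Move 3: P2 pit4 -> P1=[1,4,3,3,2,2](0) P2=[0,6,5,6,0,1](6)
Move 4: P2 pit2 -> P1=[2,4,3,3,2,2](0) P2=[0,6,0,7,1,2](7)
Move 5: P2 pit5 -> P1=[3,4,3,3,2,2](0) P2=[0,6,0,7,1,0](8)
Move 6: P1 pit2 -> P1=[3,4,0,4,3,3](0) P2=[0,6,0,7,1,0](8)
Move 7: P2 pit4 -> P1=[0,4,0,4,3,3](0) P2=[0,6,0,7,0,0](12)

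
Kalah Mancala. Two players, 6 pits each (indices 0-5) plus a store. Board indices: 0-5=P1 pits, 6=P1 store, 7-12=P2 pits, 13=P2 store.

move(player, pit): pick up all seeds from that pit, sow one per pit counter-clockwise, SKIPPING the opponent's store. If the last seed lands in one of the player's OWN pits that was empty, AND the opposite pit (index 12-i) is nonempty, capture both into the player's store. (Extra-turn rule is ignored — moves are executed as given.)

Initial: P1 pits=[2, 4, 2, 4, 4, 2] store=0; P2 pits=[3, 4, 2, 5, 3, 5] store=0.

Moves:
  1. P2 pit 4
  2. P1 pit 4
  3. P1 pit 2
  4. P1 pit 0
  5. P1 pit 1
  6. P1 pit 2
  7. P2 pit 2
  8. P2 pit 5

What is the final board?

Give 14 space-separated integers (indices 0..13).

Answer: 1 1 1 9 3 4 8 4 0 0 6 1 0 2

Derivation:
Move 1: P2 pit4 -> P1=[3,4,2,4,4,2](0) P2=[3,4,2,5,0,6](1)
Move 2: P1 pit4 -> P1=[3,4,2,4,0,3](1) P2=[4,5,2,5,0,6](1)
Move 3: P1 pit2 -> P1=[3,4,0,5,0,3](7) P2=[4,0,2,5,0,6](1)
Move 4: P1 pit0 -> P1=[0,5,1,6,0,3](7) P2=[4,0,2,5,0,6](1)
Move 5: P1 pit1 -> P1=[0,0,2,7,1,4](8) P2=[4,0,2,5,0,6](1)
Move 6: P1 pit2 -> P1=[0,0,0,8,2,4](8) P2=[4,0,2,5,0,6](1)
Move 7: P2 pit2 -> P1=[0,0,0,8,2,4](8) P2=[4,0,0,6,1,6](1)
Move 8: P2 pit5 -> P1=[1,1,1,9,3,4](8) P2=[4,0,0,6,1,0](2)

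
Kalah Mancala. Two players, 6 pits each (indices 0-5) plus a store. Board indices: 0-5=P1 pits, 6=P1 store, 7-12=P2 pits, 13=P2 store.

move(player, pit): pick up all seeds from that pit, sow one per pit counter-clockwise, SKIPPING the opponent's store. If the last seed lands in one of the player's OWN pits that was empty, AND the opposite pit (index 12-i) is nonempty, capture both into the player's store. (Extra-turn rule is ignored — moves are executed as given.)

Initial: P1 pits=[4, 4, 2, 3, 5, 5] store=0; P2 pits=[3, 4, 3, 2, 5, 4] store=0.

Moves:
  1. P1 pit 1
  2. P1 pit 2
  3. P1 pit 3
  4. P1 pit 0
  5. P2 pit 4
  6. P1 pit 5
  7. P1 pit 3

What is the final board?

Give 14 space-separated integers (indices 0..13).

Answer: 2 2 2 0 10 0 2 5 6 4 3 1 6 1

Derivation:
Move 1: P1 pit1 -> P1=[4,0,3,4,6,6](0) P2=[3,4,3,2,5,4](0)
Move 2: P1 pit2 -> P1=[4,0,0,5,7,7](0) P2=[3,4,3,2,5,4](0)
Move 3: P1 pit3 -> P1=[4,0,0,0,8,8](1) P2=[4,5,3,2,5,4](0)
Move 4: P1 pit0 -> P1=[0,1,1,1,9,8](1) P2=[4,5,3,2,5,4](0)
Move 5: P2 pit4 -> P1=[1,2,2,1,9,8](1) P2=[4,5,3,2,0,5](1)
Move 6: P1 pit5 -> P1=[2,2,2,1,9,0](2) P2=[5,6,4,3,1,6](1)
Move 7: P1 pit3 -> P1=[2,2,2,0,10,0](2) P2=[5,6,4,3,1,6](1)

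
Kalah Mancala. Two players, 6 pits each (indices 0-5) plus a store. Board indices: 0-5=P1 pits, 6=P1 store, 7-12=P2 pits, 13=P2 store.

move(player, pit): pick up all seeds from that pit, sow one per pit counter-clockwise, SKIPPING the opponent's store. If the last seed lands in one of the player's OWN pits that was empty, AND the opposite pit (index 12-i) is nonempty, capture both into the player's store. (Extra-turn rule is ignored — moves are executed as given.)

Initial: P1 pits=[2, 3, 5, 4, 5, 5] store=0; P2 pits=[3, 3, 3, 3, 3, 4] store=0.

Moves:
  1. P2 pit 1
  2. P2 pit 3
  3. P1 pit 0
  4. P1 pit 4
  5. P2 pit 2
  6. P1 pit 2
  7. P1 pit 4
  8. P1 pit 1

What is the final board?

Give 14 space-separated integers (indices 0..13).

Move 1: P2 pit1 -> P1=[2,3,5,4,5,5](0) P2=[3,0,4,4,4,4](0)
Move 2: P2 pit3 -> P1=[3,3,5,4,5,5](0) P2=[3,0,4,0,5,5](1)
Move 3: P1 pit0 -> P1=[0,4,6,5,5,5](0) P2=[3,0,4,0,5,5](1)
Move 4: P1 pit4 -> P1=[0,4,6,5,0,6](1) P2=[4,1,5,0,5,5](1)
Move 5: P2 pit2 -> P1=[1,4,6,5,0,6](1) P2=[4,1,0,1,6,6](2)
Move 6: P1 pit2 -> P1=[1,4,0,6,1,7](2) P2=[5,2,0,1,6,6](2)
Move 7: P1 pit4 -> P1=[1,4,0,6,0,8](2) P2=[5,2,0,1,6,6](2)
Move 8: P1 pit1 -> P1=[1,0,1,7,1,9](2) P2=[5,2,0,1,6,6](2)

Answer: 1 0 1 7 1 9 2 5 2 0 1 6 6 2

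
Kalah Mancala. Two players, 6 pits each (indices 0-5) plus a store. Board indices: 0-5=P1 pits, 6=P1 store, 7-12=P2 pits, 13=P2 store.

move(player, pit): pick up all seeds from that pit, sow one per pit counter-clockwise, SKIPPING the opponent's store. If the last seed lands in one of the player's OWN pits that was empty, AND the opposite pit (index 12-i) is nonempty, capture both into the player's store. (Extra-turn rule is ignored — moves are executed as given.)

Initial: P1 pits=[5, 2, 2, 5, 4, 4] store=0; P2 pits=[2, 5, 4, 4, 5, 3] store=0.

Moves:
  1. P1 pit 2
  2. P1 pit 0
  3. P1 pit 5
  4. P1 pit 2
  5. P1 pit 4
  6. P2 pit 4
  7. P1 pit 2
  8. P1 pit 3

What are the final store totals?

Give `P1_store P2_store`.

Answer: 3 1

Derivation:
Move 1: P1 pit2 -> P1=[5,2,0,6,5,4](0) P2=[2,5,4,4,5,3](0)
Move 2: P1 pit0 -> P1=[0,3,1,7,6,5](0) P2=[2,5,4,4,5,3](0)
Move 3: P1 pit5 -> P1=[0,3,1,7,6,0](1) P2=[3,6,5,5,5,3](0)
Move 4: P1 pit2 -> P1=[0,3,0,8,6,0](1) P2=[3,6,5,5,5,3](0)
Move 5: P1 pit4 -> P1=[0,3,0,8,0,1](2) P2=[4,7,6,6,5,3](0)
Move 6: P2 pit4 -> P1=[1,4,1,8,0,1](2) P2=[4,7,6,6,0,4](1)
Move 7: P1 pit2 -> P1=[1,4,0,9,0,1](2) P2=[4,7,6,6,0,4](1)
Move 8: P1 pit3 -> P1=[1,4,0,0,1,2](3) P2=[5,8,7,7,1,5](1)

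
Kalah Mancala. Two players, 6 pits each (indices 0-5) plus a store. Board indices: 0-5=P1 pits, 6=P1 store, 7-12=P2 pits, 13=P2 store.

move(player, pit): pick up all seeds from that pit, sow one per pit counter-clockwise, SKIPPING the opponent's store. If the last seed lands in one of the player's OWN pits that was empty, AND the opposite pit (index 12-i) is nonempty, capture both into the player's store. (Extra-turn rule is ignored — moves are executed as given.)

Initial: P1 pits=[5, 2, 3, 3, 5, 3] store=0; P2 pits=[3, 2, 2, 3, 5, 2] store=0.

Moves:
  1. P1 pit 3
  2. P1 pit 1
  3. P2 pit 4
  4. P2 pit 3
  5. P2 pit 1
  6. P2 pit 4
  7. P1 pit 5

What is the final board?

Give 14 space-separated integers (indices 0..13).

Move 1: P1 pit3 -> P1=[5,2,3,0,6,4](1) P2=[3,2,2,3,5,2](0)
Move 2: P1 pit1 -> P1=[5,0,4,0,6,4](4) P2=[3,2,0,3,5,2](0)
Move 3: P2 pit4 -> P1=[6,1,5,0,6,4](4) P2=[3,2,0,3,0,3](1)
Move 4: P2 pit3 -> P1=[6,1,5,0,6,4](4) P2=[3,2,0,0,1,4](2)
Move 5: P2 pit1 -> P1=[6,1,0,0,6,4](4) P2=[3,0,1,0,1,4](8)
Move 6: P2 pit4 -> P1=[6,1,0,0,6,4](4) P2=[3,0,1,0,0,5](8)
Move 7: P1 pit5 -> P1=[6,1,0,0,6,0](5) P2=[4,1,2,0,0,5](8)

Answer: 6 1 0 0 6 0 5 4 1 2 0 0 5 8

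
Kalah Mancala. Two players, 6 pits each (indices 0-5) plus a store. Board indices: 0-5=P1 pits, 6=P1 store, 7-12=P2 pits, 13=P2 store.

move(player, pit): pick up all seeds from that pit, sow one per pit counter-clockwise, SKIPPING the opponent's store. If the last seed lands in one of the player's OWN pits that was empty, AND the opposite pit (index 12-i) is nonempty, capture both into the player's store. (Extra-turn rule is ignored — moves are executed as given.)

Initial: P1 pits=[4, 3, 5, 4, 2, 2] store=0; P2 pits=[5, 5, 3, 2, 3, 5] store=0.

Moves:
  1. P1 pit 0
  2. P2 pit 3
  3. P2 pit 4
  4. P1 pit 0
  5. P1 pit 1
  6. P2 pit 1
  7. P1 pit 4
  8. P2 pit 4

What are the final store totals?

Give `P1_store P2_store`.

Move 1: P1 pit0 -> P1=[0,4,6,5,3,2](0) P2=[5,5,3,2,3,5](0)
Move 2: P2 pit3 -> P1=[0,4,6,5,3,2](0) P2=[5,5,3,0,4,6](0)
Move 3: P2 pit4 -> P1=[1,5,6,5,3,2](0) P2=[5,5,3,0,0,7](1)
Move 4: P1 pit0 -> P1=[0,6,6,5,3,2](0) P2=[5,5,3,0,0,7](1)
Move 5: P1 pit1 -> P1=[0,0,7,6,4,3](1) P2=[6,5,3,0,0,7](1)
Move 6: P2 pit1 -> P1=[0,0,7,6,4,3](1) P2=[6,0,4,1,1,8](2)
Move 7: P1 pit4 -> P1=[0,0,7,6,0,4](2) P2=[7,1,4,1,1,8](2)
Move 8: P2 pit4 -> P1=[0,0,7,6,0,4](2) P2=[7,1,4,1,0,9](2)

Answer: 2 2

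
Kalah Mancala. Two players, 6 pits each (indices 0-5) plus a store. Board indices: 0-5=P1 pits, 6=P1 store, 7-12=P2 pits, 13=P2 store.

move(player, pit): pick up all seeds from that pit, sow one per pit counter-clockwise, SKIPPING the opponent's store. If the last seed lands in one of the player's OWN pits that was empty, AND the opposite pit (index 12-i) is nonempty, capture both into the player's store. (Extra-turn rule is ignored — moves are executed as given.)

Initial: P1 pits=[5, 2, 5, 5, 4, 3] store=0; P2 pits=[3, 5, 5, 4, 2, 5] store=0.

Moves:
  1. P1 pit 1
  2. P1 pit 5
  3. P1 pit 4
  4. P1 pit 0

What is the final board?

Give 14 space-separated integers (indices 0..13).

Answer: 0 1 7 7 1 2 2 5 7 5 4 2 5 0

Derivation:
Move 1: P1 pit1 -> P1=[5,0,6,6,4,3](0) P2=[3,5,5,4,2,5](0)
Move 2: P1 pit5 -> P1=[5,0,6,6,4,0](1) P2=[4,6,5,4,2,5](0)
Move 3: P1 pit4 -> P1=[5,0,6,6,0,1](2) P2=[5,7,5,4,2,5](0)
Move 4: P1 pit0 -> P1=[0,1,7,7,1,2](2) P2=[5,7,5,4,2,5](0)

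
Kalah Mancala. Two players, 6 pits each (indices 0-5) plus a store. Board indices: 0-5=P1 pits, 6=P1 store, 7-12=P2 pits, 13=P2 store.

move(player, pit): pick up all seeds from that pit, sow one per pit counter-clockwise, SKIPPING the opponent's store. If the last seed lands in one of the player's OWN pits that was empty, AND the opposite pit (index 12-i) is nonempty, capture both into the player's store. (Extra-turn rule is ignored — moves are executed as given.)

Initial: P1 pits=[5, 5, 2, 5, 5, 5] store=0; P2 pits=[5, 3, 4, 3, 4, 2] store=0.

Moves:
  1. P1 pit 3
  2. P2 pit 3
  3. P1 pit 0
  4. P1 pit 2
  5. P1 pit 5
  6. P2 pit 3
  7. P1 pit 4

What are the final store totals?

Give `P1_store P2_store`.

Move 1: P1 pit3 -> P1=[5,5,2,0,6,6](1) P2=[6,4,4,3,4,2](0)
Move 2: P2 pit3 -> P1=[5,5,2,0,6,6](1) P2=[6,4,4,0,5,3](1)
Move 3: P1 pit0 -> P1=[0,6,3,1,7,7](1) P2=[6,4,4,0,5,3](1)
Move 4: P1 pit2 -> P1=[0,6,0,2,8,8](1) P2=[6,4,4,0,5,3](1)
Move 5: P1 pit5 -> P1=[0,6,0,2,8,0](7) P2=[7,5,5,1,6,0](1)
Move 6: P2 pit3 -> P1=[0,6,0,2,8,0](7) P2=[7,5,5,0,7,0](1)
Move 7: P1 pit4 -> P1=[0,6,0,2,0,1](8) P2=[8,6,6,1,8,1](1)

Answer: 8 1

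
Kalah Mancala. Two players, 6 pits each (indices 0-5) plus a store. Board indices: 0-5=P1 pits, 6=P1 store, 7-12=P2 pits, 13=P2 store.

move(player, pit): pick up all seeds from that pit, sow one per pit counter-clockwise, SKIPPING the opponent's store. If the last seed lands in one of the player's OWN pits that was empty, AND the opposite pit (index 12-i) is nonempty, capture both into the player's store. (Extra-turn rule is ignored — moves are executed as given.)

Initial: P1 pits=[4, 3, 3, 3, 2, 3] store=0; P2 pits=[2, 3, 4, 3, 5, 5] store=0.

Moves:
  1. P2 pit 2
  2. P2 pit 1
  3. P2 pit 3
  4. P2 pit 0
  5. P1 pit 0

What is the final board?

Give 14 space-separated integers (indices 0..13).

Answer: 0 5 4 4 3 4 0 0 1 2 0 8 7 2

Derivation:
Move 1: P2 pit2 -> P1=[4,3,3,3,2,3](0) P2=[2,3,0,4,6,6](1)
Move 2: P2 pit1 -> P1=[4,3,3,3,2,3](0) P2=[2,0,1,5,7,6](1)
Move 3: P2 pit3 -> P1=[5,4,3,3,2,3](0) P2=[2,0,1,0,8,7](2)
Move 4: P2 pit0 -> P1=[5,4,3,3,2,3](0) P2=[0,1,2,0,8,7](2)
Move 5: P1 pit0 -> P1=[0,5,4,4,3,4](0) P2=[0,1,2,0,8,7](2)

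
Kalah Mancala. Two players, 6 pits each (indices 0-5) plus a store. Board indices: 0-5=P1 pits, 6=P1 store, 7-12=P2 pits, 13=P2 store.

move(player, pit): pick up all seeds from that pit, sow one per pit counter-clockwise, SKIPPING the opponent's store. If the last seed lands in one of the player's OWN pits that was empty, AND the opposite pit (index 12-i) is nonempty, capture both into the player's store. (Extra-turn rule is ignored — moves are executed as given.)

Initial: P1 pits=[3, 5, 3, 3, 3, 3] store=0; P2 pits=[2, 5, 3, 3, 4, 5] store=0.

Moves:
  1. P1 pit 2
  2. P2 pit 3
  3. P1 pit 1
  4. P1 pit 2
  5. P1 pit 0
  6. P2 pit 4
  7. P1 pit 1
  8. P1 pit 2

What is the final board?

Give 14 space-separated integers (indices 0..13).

Move 1: P1 pit2 -> P1=[3,5,0,4,4,4](0) P2=[2,5,3,3,4,5](0)
Move 2: P2 pit3 -> P1=[3,5,0,4,4,4](0) P2=[2,5,3,0,5,6](1)
Move 3: P1 pit1 -> P1=[3,0,1,5,5,5](1) P2=[2,5,3,0,5,6](1)
Move 4: P1 pit2 -> P1=[3,0,0,6,5,5](1) P2=[2,5,3,0,5,6](1)
Move 5: P1 pit0 -> P1=[0,1,1,7,5,5](1) P2=[2,5,3,0,5,6](1)
Move 6: P2 pit4 -> P1=[1,2,2,7,5,5](1) P2=[2,5,3,0,0,7](2)
Move 7: P1 pit1 -> P1=[1,0,3,8,5,5](1) P2=[2,5,3,0,0,7](2)
Move 8: P1 pit2 -> P1=[1,0,0,9,6,6](1) P2=[2,5,3,0,0,7](2)

Answer: 1 0 0 9 6 6 1 2 5 3 0 0 7 2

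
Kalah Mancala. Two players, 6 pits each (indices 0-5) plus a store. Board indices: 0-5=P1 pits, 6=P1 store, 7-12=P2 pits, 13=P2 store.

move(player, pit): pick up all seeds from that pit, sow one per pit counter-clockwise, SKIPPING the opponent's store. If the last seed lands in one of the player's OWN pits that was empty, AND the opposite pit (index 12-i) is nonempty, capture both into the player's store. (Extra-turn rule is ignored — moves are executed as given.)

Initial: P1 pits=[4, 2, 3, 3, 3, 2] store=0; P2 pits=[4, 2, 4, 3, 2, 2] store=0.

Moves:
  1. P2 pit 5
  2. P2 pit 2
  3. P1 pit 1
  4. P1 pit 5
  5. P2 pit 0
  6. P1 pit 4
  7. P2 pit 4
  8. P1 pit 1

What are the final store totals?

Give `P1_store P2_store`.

Answer: 2 3

Derivation:
Move 1: P2 pit5 -> P1=[5,2,3,3,3,2](0) P2=[4,2,4,3,2,0](1)
Move 2: P2 pit2 -> P1=[5,2,3,3,3,2](0) P2=[4,2,0,4,3,1](2)
Move 3: P1 pit1 -> P1=[5,0,4,4,3,2](0) P2=[4,2,0,4,3,1](2)
Move 4: P1 pit5 -> P1=[5,0,4,4,3,0](1) P2=[5,2,0,4,3,1](2)
Move 5: P2 pit0 -> P1=[5,0,4,4,3,0](1) P2=[0,3,1,5,4,2](2)
Move 6: P1 pit4 -> P1=[5,0,4,4,0,1](2) P2=[1,3,1,5,4,2](2)
Move 7: P2 pit4 -> P1=[6,1,4,4,0,1](2) P2=[1,3,1,5,0,3](3)
Move 8: P1 pit1 -> P1=[6,0,5,4,0,1](2) P2=[1,3,1,5,0,3](3)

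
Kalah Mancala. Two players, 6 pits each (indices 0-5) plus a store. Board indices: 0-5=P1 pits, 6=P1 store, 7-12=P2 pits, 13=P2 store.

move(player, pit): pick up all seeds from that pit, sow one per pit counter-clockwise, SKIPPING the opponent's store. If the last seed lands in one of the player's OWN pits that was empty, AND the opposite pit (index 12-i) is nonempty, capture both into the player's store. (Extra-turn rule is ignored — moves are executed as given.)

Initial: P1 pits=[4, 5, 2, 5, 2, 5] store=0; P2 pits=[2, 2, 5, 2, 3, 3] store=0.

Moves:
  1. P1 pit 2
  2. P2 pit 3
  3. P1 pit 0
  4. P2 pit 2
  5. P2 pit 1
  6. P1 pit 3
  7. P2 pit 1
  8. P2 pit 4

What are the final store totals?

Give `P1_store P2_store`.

Answer: 1 2

Derivation:
Move 1: P1 pit2 -> P1=[4,5,0,6,3,5](0) P2=[2,2,5,2,3,3](0)
Move 2: P2 pit3 -> P1=[4,5,0,6,3,5](0) P2=[2,2,5,0,4,4](0)
Move 3: P1 pit0 -> P1=[0,6,1,7,4,5](0) P2=[2,2,5,0,4,4](0)
Move 4: P2 pit2 -> P1=[1,6,1,7,4,5](0) P2=[2,2,0,1,5,5](1)
Move 5: P2 pit1 -> P1=[1,6,1,7,4,5](0) P2=[2,0,1,2,5,5](1)
Move 6: P1 pit3 -> P1=[1,6,1,0,5,6](1) P2=[3,1,2,3,5,5](1)
Move 7: P2 pit1 -> P1=[1,6,1,0,5,6](1) P2=[3,0,3,3,5,5](1)
Move 8: P2 pit4 -> P1=[2,7,2,0,5,6](1) P2=[3,0,3,3,0,6](2)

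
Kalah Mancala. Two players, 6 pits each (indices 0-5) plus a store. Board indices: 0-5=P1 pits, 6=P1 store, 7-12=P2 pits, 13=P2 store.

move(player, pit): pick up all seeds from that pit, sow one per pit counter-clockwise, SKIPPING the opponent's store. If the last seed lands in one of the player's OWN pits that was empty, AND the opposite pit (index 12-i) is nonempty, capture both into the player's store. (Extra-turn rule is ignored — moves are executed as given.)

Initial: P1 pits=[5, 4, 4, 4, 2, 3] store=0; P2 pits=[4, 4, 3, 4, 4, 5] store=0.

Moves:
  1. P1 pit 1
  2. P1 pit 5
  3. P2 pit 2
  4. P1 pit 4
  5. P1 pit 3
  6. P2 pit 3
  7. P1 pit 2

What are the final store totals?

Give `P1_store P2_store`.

Move 1: P1 pit1 -> P1=[5,0,5,5,3,4](0) P2=[4,4,3,4,4,5](0)
Move 2: P1 pit5 -> P1=[5,0,5,5,3,0](1) P2=[5,5,4,4,4,5](0)
Move 3: P2 pit2 -> P1=[5,0,5,5,3,0](1) P2=[5,5,0,5,5,6](1)
Move 4: P1 pit4 -> P1=[5,0,5,5,0,1](2) P2=[6,5,0,5,5,6](1)
Move 5: P1 pit3 -> P1=[5,0,5,0,1,2](3) P2=[7,6,0,5,5,6](1)
Move 6: P2 pit3 -> P1=[6,1,5,0,1,2](3) P2=[7,6,0,0,6,7](2)
Move 7: P1 pit2 -> P1=[6,1,0,1,2,3](4) P2=[8,6,0,0,6,7](2)

Answer: 4 2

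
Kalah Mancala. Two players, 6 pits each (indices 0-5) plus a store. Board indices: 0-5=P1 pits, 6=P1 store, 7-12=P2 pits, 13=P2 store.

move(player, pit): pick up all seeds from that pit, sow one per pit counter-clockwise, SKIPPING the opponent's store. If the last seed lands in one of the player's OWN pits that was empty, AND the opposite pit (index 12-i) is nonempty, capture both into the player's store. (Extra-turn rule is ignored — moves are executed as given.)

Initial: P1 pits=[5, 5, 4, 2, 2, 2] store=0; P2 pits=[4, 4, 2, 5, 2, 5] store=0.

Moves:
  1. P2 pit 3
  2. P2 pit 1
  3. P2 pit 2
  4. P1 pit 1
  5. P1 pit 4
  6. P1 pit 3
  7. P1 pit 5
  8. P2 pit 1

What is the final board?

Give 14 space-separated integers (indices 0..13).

Answer: 6 0 5 0 1 0 4 7 0 2 3 5 8 1

Derivation:
Move 1: P2 pit3 -> P1=[6,6,4,2,2,2](0) P2=[4,4,2,0,3,6](1)
Move 2: P2 pit1 -> P1=[6,6,4,2,2,2](0) P2=[4,0,3,1,4,7](1)
Move 3: P2 pit2 -> P1=[6,6,4,2,2,2](0) P2=[4,0,0,2,5,8](1)
Move 4: P1 pit1 -> P1=[6,0,5,3,3,3](1) P2=[5,0,0,2,5,8](1)
Move 5: P1 pit4 -> P1=[6,0,5,3,0,4](2) P2=[6,0,0,2,5,8](1)
Move 6: P1 pit3 -> P1=[6,0,5,0,1,5](3) P2=[6,0,0,2,5,8](1)
Move 7: P1 pit5 -> P1=[6,0,5,0,1,0](4) P2=[7,1,1,3,5,8](1)
Move 8: P2 pit1 -> P1=[6,0,5,0,1,0](4) P2=[7,0,2,3,5,8](1)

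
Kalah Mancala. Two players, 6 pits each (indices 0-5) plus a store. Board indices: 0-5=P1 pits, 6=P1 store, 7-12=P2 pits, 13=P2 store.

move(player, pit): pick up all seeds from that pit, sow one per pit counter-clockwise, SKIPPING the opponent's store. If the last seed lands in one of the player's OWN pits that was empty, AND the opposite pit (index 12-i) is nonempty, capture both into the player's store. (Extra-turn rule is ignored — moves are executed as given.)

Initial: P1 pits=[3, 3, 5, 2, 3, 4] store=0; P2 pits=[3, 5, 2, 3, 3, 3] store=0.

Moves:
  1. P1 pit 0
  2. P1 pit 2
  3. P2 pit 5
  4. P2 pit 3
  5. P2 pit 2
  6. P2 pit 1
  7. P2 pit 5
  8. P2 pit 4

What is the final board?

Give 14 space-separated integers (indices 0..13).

Move 1: P1 pit0 -> P1=[0,4,6,3,3,4](0) P2=[3,5,2,3,3,3](0)
Move 2: P1 pit2 -> P1=[0,4,0,4,4,5](1) P2=[4,6,2,3,3,3](0)
Move 3: P2 pit5 -> P1=[1,5,0,4,4,5](1) P2=[4,6,2,3,3,0](1)
Move 4: P2 pit3 -> P1=[1,5,0,4,4,5](1) P2=[4,6,2,0,4,1](2)
Move 5: P2 pit2 -> P1=[1,5,0,4,4,5](1) P2=[4,6,0,1,5,1](2)
Move 6: P2 pit1 -> P1=[2,5,0,4,4,5](1) P2=[4,0,1,2,6,2](3)
Move 7: P2 pit5 -> P1=[3,5,0,4,4,5](1) P2=[4,0,1,2,6,0](4)
Move 8: P2 pit4 -> P1=[4,6,1,5,4,5](1) P2=[4,0,1,2,0,1](5)

Answer: 4 6 1 5 4 5 1 4 0 1 2 0 1 5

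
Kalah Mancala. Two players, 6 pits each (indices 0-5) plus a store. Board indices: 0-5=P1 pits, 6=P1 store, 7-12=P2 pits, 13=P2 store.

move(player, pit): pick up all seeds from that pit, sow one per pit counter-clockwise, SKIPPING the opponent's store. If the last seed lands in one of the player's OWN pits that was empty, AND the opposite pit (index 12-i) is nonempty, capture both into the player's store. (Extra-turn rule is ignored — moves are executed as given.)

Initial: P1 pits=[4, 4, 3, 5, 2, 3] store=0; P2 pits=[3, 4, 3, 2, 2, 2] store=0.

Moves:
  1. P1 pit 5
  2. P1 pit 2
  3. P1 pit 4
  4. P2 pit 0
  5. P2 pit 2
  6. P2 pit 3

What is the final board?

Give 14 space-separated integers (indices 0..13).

Answer: 4 4 0 6 0 1 7 0 6 0 0 4 4 1

Derivation:
Move 1: P1 pit5 -> P1=[4,4,3,5,2,0](1) P2=[4,5,3,2,2,2](0)
Move 2: P1 pit2 -> P1=[4,4,0,6,3,0](6) P2=[0,5,3,2,2,2](0)
Move 3: P1 pit4 -> P1=[4,4,0,6,0,1](7) P2=[1,5,3,2,2,2](0)
Move 4: P2 pit0 -> P1=[4,4,0,6,0,1](7) P2=[0,6,3,2,2,2](0)
Move 5: P2 pit2 -> P1=[4,4,0,6,0,1](7) P2=[0,6,0,3,3,3](0)
Move 6: P2 pit3 -> P1=[4,4,0,6,0,1](7) P2=[0,6,0,0,4,4](1)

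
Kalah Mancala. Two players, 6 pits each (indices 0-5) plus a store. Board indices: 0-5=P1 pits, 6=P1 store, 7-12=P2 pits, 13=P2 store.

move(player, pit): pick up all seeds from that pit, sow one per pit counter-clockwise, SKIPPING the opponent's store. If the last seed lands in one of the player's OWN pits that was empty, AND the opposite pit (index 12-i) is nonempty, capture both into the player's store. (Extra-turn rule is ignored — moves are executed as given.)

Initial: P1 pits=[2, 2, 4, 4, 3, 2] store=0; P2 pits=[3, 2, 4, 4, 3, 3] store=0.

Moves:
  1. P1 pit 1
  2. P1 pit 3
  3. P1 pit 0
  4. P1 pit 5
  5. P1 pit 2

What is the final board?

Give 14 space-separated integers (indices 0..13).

Answer: 0 1 0 1 5 1 3 6 5 4 4 3 3 0

Derivation:
Move 1: P1 pit1 -> P1=[2,0,5,5,3,2](0) P2=[3,2,4,4,3,3](0)
Move 2: P1 pit3 -> P1=[2,0,5,0,4,3](1) P2=[4,3,4,4,3,3](0)
Move 3: P1 pit0 -> P1=[0,1,6,0,4,3](1) P2=[4,3,4,4,3,3](0)
Move 4: P1 pit5 -> P1=[0,1,6,0,4,0](2) P2=[5,4,4,4,3,3](0)
Move 5: P1 pit2 -> P1=[0,1,0,1,5,1](3) P2=[6,5,4,4,3,3](0)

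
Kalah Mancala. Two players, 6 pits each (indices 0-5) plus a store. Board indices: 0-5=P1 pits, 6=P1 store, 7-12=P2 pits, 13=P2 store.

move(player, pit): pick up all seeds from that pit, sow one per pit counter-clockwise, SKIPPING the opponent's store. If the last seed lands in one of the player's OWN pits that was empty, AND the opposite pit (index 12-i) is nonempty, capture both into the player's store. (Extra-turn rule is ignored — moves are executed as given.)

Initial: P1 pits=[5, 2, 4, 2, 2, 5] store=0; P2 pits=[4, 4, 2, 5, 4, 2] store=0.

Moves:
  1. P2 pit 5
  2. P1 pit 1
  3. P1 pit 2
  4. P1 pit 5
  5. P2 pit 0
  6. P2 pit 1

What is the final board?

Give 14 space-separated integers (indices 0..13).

Move 1: P2 pit5 -> P1=[6,2,4,2,2,5](0) P2=[4,4,2,5,4,0](1)
Move 2: P1 pit1 -> P1=[6,0,5,3,2,5](0) P2=[4,4,2,5,4,0](1)
Move 3: P1 pit2 -> P1=[6,0,0,4,3,6](1) P2=[5,4,2,5,4,0](1)
Move 4: P1 pit5 -> P1=[6,0,0,4,3,0](2) P2=[6,5,3,6,5,0](1)
Move 5: P2 pit0 -> P1=[6,0,0,4,3,0](2) P2=[0,6,4,7,6,1](2)
Move 6: P2 pit1 -> P1=[7,0,0,4,3,0](2) P2=[0,0,5,8,7,2](3)

Answer: 7 0 0 4 3 0 2 0 0 5 8 7 2 3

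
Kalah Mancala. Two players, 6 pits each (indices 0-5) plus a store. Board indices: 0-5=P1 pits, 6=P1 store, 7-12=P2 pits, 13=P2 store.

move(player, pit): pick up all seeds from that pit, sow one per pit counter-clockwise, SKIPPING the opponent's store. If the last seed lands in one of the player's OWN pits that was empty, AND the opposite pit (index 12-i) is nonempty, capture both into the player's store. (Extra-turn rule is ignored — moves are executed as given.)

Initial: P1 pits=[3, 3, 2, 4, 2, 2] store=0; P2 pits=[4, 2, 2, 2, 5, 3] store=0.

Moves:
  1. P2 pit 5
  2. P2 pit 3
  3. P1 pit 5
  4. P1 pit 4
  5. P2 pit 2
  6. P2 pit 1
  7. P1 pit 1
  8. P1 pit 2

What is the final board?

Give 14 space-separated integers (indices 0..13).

Move 1: P2 pit5 -> P1=[4,4,2,4,2,2](0) P2=[4,2,2,2,5,0](1)
Move 2: P2 pit3 -> P1=[0,4,2,4,2,2](0) P2=[4,2,2,0,6,0](6)
Move 3: P1 pit5 -> P1=[0,4,2,4,2,0](1) P2=[5,2,2,0,6,0](6)
Move 4: P1 pit4 -> P1=[0,4,2,4,0,1](2) P2=[5,2,2,0,6,0](6)
Move 5: P2 pit2 -> P1=[0,4,2,4,0,1](2) P2=[5,2,0,1,7,0](6)
Move 6: P2 pit1 -> P1=[0,4,2,4,0,1](2) P2=[5,0,1,2,7,0](6)
Move 7: P1 pit1 -> P1=[0,0,3,5,1,2](2) P2=[5,0,1,2,7,0](6)
Move 8: P1 pit2 -> P1=[0,0,0,6,2,3](2) P2=[5,0,1,2,7,0](6)

Answer: 0 0 0 6 2 3 2 5 0 1 2 7 0 6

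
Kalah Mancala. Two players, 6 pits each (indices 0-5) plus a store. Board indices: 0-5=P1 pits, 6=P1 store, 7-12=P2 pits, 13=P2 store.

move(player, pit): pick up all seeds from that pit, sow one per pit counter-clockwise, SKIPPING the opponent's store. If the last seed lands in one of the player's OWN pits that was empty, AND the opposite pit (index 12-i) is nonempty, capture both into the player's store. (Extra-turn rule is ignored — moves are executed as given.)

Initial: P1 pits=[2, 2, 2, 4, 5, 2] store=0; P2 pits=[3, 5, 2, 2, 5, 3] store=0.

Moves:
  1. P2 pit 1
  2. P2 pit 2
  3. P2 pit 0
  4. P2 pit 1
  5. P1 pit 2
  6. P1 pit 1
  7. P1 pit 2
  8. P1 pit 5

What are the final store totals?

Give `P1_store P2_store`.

Answer: 1 1

Derivation:
Move 1: P2 pit1 -> P1=[2,2,2,4,5,2](0) P2=[3,0,3,3,6,4](1)
Move 2: P2 pit2 -> P1=[2,2,2,4,5,2](0) P2=[3,0,0,4,7,5](1)
Move 3: P2 pit0 -> P1=[2,2,2,4,5,2](0) P2=[0,1,1,5,7,5](1)
Move 4: P2 pit1 -> P1=[2,2,2,4,5,2](0) P2=[0,0,2,5,7,5](1)
Move 5: P1 pit2 -> P1=[2,2,0,5,6,2](0) P2=[0,0,2,5,7,5](1)
Move 6: P1 pit1 -> P1=[2,0,1,6,6,2](0) P2=[0,0,2,5,7,5](1)
Move 7: P1 pit2 -> P1=[2,0,0,7,6,2](0) P2=[0,0,2,5,7,5](1)
Move 8: P1 pit5 -> P1=[2,0,0,7,6,0](1) P2=[1,0,2,5,7,5](1)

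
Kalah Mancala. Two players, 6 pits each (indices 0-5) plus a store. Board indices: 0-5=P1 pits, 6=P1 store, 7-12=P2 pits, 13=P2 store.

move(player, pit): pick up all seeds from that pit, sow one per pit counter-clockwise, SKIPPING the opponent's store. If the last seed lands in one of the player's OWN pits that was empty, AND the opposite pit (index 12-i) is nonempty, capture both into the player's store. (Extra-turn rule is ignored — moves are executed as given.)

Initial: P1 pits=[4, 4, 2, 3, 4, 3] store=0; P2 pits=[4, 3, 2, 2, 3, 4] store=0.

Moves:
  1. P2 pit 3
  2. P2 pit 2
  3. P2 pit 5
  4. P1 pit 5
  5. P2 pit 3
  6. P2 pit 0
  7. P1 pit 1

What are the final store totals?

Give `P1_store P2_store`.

Move 1: P2 pit3 -> P1=[4,4,2,3,4,3](0) P2=[4,3,2,0,4,5](0)
Move 2: P2 pit2 -> P1=[4,4,2,3,4,3](0) P2=[4,3,0,1,5,5](0)
Move 3: P2 pit5 -> P1=[5,5,3,4,4,3](0) P2=[4,3,0,1,5,0](1)
Move 4: P1 pit5 -> P1=[5,5,3,4,4,0](1) P2=[5,4,0,1,5,0](1)
Move 5: P2 pit3 -> P1=[5,5,3,4,4,0](1) P2=[5,4,0,0,6,0](1)
Move 6: P2 pit0 -> P1=[0,5,3,4,4,0](1) P2=[0,5,1,1,7,0](7)
Move 7: P1 pit1 -> P1=[0,0,4,5,5,1](2) P2=[0,5,1,1,7,0](7)

Answer: 2 7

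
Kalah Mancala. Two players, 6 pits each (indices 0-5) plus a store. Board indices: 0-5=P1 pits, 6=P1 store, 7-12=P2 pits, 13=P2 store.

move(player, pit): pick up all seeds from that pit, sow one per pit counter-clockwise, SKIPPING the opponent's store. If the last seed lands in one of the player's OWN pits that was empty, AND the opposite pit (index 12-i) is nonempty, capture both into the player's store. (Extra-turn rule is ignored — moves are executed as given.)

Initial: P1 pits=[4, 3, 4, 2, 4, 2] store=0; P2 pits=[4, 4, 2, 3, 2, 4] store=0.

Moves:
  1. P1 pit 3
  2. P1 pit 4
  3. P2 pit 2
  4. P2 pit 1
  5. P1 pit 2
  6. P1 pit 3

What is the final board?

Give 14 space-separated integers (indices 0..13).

Move 1: P1 pit3 -> P1=[4,3,4,0,5,3](0) P2=[4,4,2,3,2,4](0)
Move 2: P1 pit4 -> P1=[4,3,4,0,0,4](1) P2=[5,5,3,3,2,4](0)
Move 3: P2 pit2 -> P1=[4,3,4,0,0,4](1) P2=[5,5,0,4,3,5](0)
Move 4: P2 pit1 -> P1=[4,3,4,0,0,4](1) P2=[5,0,1,5,4,6](1)
Move 5: P1 pit2 -> P1=[4,3,0,1,1,5](2) P2=[5,0,1,5,4,6](1)
Move 6: P1 pit3 -> P1=[4,3,0,0,2,5](2) P2=[5,0,1,5,4,6](1)

Answer: 4 3 0 0 2 5 2 5 0 1 5 4 6 1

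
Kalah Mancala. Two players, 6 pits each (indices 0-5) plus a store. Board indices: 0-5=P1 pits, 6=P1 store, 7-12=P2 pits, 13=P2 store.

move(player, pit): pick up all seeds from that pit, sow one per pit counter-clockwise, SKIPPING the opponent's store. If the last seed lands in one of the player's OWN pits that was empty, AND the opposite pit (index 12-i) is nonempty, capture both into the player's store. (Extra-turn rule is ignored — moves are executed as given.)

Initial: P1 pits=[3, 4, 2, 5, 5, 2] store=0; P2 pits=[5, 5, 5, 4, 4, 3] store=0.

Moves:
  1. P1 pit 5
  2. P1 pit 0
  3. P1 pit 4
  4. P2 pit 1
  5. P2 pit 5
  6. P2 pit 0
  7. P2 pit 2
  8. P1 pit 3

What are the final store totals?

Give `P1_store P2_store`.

Answer: 3 4

Derivation:
Move 1: P1 pit5 -> P1=[3,4,2,5,5,0](1) P2=[6,5,5,4,4,3](0)
Move 2: P1 pit0 -> P1=[0,5,3,6,5,0](1) P2=[6,5,5,4,4,3](0)
Move 3: P1 pit4 -> P1=[0,5,3,6,0,1](2) P2=[7,6,6,4,4,3](0)
Move 4: P2 pit1 -> P1=[1,5,3,6,0,1](2) P2=[7,0,7,5,5,4](1)
Move 5: P2 pit5 -> P1=[2,6,4,6,0,1](2) P2=[7,0,7,5,5,0](2)
Move 6: P2 pit0 -> P1=[3,6,4,6,0,1](2) P2=[0,1,8,6,6,1](3)
Move 7: P2 pit2 -> P1=[4,7,5,7,0,1](2) P2=[0,1,0,7,7,2](4)
Move 8: P1 pit3 -> P1=[4,7,5,0,1,2](3) P2=[1,2,1,8,7,2](4)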